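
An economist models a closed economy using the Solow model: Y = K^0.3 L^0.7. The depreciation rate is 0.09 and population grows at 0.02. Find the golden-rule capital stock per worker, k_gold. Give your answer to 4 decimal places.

k_gold ≈ 4.1925

Capital per worker breaks even when investment replaces (n + δ)·k; here n + δ = 0.11.
At the golden rule the marginal product of capital equals n+δ: 0.3·k^(0.3−1) = 0.11. Solving, k_gold = (0.3/0.11)^(1/0.7) ≈ 4.1925.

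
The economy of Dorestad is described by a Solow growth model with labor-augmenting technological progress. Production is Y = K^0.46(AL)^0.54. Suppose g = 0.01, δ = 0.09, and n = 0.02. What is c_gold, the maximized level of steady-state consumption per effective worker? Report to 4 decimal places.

Break-even investment rate: n + g + δ = 0.02 + 0.01 + 0.09 = 0.12.
Setting f'(k) = n+g+δ gives 0.46·k^(0.46−1) = 0.12, hence k_gold = (0.46/0.12)^(1/0.54) ≈ 12.0420.
y_gold = 12.0420^0.46 ≈ 3.1414.
c_gold = y_gold − (n+g+δ)·k_gold = 3.1414 − 0.12·12.0420 ≈ 1.6963.

c_gold ≈ 1.6963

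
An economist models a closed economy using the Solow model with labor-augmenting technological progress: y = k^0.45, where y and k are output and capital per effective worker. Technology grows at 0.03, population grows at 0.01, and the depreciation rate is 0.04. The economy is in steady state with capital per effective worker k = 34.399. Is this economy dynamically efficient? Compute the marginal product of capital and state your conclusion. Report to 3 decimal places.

Break-even investment rate: n + g + δ = 0.01 + 0.03 + 0.04 = 0.08.
MPK = 0.45·k^(0.45−1) = 0.45·34.399^(-0.55) ≈ 0.0643.
MPK < 0.08, so the economy is dynamically inefficient (over-saving).

dynamically inefficient; MPK ≈ 0.064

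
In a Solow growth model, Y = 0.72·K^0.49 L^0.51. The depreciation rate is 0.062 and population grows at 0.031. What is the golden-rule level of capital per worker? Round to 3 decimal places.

Capital per worker breaks even when investment replaces (n + δ)·k; here n + δ = 0.093.
Maximizing c = f(k) − (n+δ)·k gives f'(k) = n+δ, i.e. 0.49·0.72·k^(0.49−1) = 0.093, so k_gold = (0.49·0.72/0.093)^(1/0.51) ≈ 13.6579.

k_gold ≈ 13.658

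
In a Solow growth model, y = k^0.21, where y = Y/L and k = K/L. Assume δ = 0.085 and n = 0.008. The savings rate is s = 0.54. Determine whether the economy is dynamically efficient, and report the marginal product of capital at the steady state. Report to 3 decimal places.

n + δ = 0.008 + 0.085 = 0.093.
Steady-state k*: s·k^0.21 = 0.093·k gives k* = (0.54/0.093)^(1/0.79) ≈ 9.2678.
MPK = 0.21·9.2678^(-0.79) ≈ 0.0362.
MPK < n+δ = 0.093, so the economy is dynamically inefficient (over-saving).

dynamically inefficient; MPK ≈ 0.036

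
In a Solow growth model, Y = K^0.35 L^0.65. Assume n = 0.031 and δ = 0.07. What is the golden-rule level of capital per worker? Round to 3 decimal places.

k_gold ≈ 6.767

The effective depreciation rate is n + δ = 0.031 + 0.07 = 0.101.
At the golden rule the marginal product of capital equals n+δ: 0.35·k^(0.35−1) = 0.101. Solving, k_gold = (0.35/0.101)^(1/0.65) ≈ 6.7667.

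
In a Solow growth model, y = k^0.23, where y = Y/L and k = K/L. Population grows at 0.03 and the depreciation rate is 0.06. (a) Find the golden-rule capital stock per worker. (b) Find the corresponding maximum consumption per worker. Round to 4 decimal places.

(a) k_gold ≈ 3.3822; (b) c_gold ≈ 1.0191

n + δ = 0.03 + 0.06 = 0.09.
Maximizing c = f(k) − (n+δ)·k gives f'(k) = n+δ, i.e. 0.23·k^(0.23−1) = 0.09, so k_gold = (0.23/0.09)^(1/0.77) ≈ 3.3822.
y_gold = 3.3822^0.23 ≈ 1.3235; c_gold = y_gold − 0.09·k_gold ≈ 1.0191.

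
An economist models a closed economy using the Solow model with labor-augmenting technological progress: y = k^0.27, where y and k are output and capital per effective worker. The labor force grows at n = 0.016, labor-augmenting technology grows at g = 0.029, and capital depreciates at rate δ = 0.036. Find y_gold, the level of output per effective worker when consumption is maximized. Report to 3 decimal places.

y_gold ≈ 1.561

n + g + δ = 0.016 + 0.029 + 0.036 = 0.081.
At the golden rule the marginal product of capital equals n+g+δ: 0.27·k^(0.27−1) = 0.081. Solving, k_gold = (0.27/0.081)^(1/0.73) ≈ 5.2032.
Output: y_gold = k_gold^0.27 = 5.2032^0.27 ≈ 1.5610.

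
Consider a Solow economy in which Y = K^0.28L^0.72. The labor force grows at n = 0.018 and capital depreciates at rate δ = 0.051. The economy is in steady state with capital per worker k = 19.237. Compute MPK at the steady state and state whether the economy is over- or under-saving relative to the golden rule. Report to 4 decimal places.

The effective depreciation rate is n + δ = 0.018 + 0.051 = 0.069.
MPK = 0.28·k^(0.28−1) = 0.28·19.237^(-0.72) ≈ 0.0333.
MPK < 0.069, so the economy is dynamically inefficient (over-saving).

over-saving; MPK ≈ 0.0333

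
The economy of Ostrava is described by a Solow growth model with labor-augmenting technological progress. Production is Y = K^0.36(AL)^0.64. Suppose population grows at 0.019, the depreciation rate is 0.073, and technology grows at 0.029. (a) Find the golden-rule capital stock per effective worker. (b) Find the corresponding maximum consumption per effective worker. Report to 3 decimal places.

The effective depreciation rate is n + g + δ = 0.019 + 0.029 + 0.073 = 0.121.
Setting f'(k) = n+g+δ gives 0.36·k^(0.36−1) = 0.121, hence k_gold = (0.36/0.121)^(1/0.64) ≈ 5.4938.
y_gold = 5.4938^0.36 ≈ 1.8465; c_gold = y_gold − 0.121·k_gold ≈ 1.1818.

(a) k_gold ≈ 5.494; (b) c_gold ≈ 1.182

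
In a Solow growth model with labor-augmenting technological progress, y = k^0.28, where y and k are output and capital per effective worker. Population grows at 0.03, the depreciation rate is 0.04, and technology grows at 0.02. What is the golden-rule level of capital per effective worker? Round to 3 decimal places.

k_gold ≈ 4.837

n + g + δ = 0.03 + 0.02 + 0.04 = 0.09.
Setting f'(k) = n+g+δ gives 0.28·k^(0.28−1) = 0.09, hence k_gold = (0.28/0.09)^(1/0.72) ≈ 4.8373.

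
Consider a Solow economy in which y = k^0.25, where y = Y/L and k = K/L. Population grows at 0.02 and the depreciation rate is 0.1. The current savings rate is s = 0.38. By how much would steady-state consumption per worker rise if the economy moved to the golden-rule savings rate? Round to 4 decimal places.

The effective depreciation rate is n + δ = 0.02 + 0.1 = 0.12.
Current steady state (s = 0.38): k* = (0.38/0.12)^(1/0.75) ≈ 4.6502, y* = 4.6502^0.25 ≈ 1.4685, c* = (1−0.38)·1.4685 ≈ 0.9105.
Golden rule sets MPK = n+δ: 0.25·k^(0.25−1) = 0.12, so k_gold = (0.25/0.12)^(1/0.75) ≈ 2.6608.
y_gold = 2.6608^0.25 ≈ 1.2772, c_gold = y_gold − 0.12·k_gold ≈ 0.9579.
Gain: Δc = 0.9579 − 0.9105 ≈ 0.0474.

Δc ≈ 0.0474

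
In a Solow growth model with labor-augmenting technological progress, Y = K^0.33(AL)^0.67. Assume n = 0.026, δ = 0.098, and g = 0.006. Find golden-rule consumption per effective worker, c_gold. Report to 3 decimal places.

c_gold ≈ 1.060

The effective depreciation rate is n + g + δ = 0.026 + 0.006 + 0.098 = 0.13.
Setting f'(k) = n+g+δ gives 0.33·k^(0.33−1) = 0.13, hence k_gold = (0.33/0.13)^(1/0.67) ≈ 4.0164.
y_gold = 4.0164^0.33 ≈ 1.5822.
c_gold = y_gold − (n+g+δ)·k_gold = 1.5822 − 0.13·4.0164 ≈ 1.0601.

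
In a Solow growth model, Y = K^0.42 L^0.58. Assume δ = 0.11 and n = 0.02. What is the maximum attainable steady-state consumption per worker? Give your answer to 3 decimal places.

The effective depreciation rate is n + δ = 0.02 + 0.11 = 0.13.
At the golden rule the marginal product of capital equals n+δ: 0.42·k^(0.42−1) = 0.13. Solving, k_gold = (0.42/0.13)^(1/0.58) ≈ 7.5529.
y_gold = 7.5529^0.42 ≈ 2.3378.
c_gold = y_gold − (n+δ)·k_gold = 2.3378 − 0.13·7.5529 ≈ 1.3559.

c_gold ≈ 1.356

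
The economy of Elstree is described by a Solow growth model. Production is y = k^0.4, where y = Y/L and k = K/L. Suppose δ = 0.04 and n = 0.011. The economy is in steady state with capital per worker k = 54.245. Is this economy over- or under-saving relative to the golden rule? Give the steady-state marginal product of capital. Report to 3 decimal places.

over-saving; MPK ≈ 0.036

Capital per worker breaks even when investment replaces (n + δ)·k; here n + δ = 0.051.
MPK = 0.4·k^(0.4−1) = 0.4·54.245^(-0.6) ≈ 0.0364.
MPK < 0.051, so the economy is dynamically inefficient (over-saving).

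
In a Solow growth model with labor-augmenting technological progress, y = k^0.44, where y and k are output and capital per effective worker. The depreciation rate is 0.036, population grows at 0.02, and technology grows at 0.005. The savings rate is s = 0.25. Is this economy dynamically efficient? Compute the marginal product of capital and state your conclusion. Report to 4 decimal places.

dynamically efficient; MPK ≈ 0.1074

The effective depreciation rate is n + g + δ = 0.02 + 0.005 + 0.036 = 0.061.
Steady-state k*: s·k^0.44 = 0.061·k gives k* = (0.25/0.061)^(1/0.56) ≈ 12.4150.
MPK = 0.44·12.4150^(-0.56) ≈ 0.1074.
MPK > n+g+δ = 0.061, so the economy is dynamically efficient (under-saving).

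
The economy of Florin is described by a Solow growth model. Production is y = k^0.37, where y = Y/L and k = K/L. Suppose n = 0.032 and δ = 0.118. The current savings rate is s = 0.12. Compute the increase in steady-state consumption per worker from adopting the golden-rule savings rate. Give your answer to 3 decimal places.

Δc ≈ 0.299

The effective depreciation rate is n + δ = 0.032 + 0.118 = 0.15.
Current steady state (s = 0.12): k* = (0.12/0.15)^(1/0.63) ≈ 0.7017, y* = 0.7017^0.37 ≈ 0.8772, c* = (1−0.12)·0.8772 ≈ 0.7719.
Setting f'(k) = n+δ gives 0.37·k^(0.37−1) = 0.15, hence k_gold = (0.37/0.15)^(1/0.63) ≈ 4.1918.
y_gold = 4.1918^0.37 ≈ 1.6994, c_gold = y_gold − 0.15·k_gold ≈ 1.0706.
Gain: Δc = 1.0706 − 0.7719 ≈ 0.2987.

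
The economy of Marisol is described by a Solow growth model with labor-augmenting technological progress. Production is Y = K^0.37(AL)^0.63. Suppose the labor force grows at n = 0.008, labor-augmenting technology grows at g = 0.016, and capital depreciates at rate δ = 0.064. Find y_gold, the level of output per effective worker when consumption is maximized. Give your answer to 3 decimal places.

y_gold ≈ 2.324

The effective depreciation rate is n + g + δ = 0.008 + 0.016 + 0.064 = 0.088.
Golden rule sets MPK = n+g+δ: 0.37·k^(0.37−1) = 0.088, so k_gold = (0.37/0.088)^(1/0.63) ≈ 9.7731.
Output: y_gold = k_gold^0.37 = 9.7731^0.37 ≈ 2.3244.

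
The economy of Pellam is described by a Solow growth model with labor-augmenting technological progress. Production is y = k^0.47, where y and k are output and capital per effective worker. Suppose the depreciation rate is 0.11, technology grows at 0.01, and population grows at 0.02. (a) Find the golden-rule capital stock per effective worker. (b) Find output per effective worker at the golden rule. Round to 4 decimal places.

Break-even investment rate: n + g + δ = 0.02 + 0.01 + 0.11 = 0.14.
Maximizing c = f(k) − (n+g+δ)·k gives f'(k) = n+g+δ, i.e. 0.47·k^(0.47−1) = 0.14, so k_gold = (0.47/0.14)^(1/0.53) ≈ 9.8264.
y_gold = 9.8264^0.47 ≈ 2.9270.

(a) k_gold ≈ 9.8264; (b) y_gold ≈ 2.9270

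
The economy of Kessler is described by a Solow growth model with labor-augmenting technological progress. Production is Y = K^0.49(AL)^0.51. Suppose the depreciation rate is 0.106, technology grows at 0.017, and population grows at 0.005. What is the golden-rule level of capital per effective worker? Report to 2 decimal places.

k_gold ≈ 13.90

n + g + δ = 0.005 + 0.017 + 0.106 = 0.128.
Golden rule sets MPK = n+g+δ: 0.49·k^(0.49−1) = 0.128, so k_gold = (0.49/0.128)^(1/0.51) ≈ 13.9030.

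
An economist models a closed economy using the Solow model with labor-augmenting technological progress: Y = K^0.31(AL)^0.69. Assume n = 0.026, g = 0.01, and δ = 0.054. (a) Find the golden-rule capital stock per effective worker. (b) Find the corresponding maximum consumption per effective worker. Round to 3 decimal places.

(a) k_gold ≈ 6.004; (b) c_gold ≈ 1.203

Capital per effective worker breaks even when investment replaces (n + g + δ)·k; here n + g + δ = 0.09.
Maximizing c = f(k) − (n+g+δ)·k gives f'(k) = n+g+δ, i.e. 0.31·k^(0.31−1) = 0.09, so k_gold = (0.31/0.09)^(1/0.69) ≈ 6.0039.
y_gold = 6.0039^0.31 ≈ 1.7431; c_gold = y_gold − 0.09·k_gold ≈ 1.2027.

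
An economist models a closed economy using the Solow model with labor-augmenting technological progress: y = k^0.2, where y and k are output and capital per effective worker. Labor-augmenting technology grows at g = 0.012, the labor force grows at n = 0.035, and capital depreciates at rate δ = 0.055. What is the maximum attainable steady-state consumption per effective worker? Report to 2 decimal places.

c_gold ≈ 0.95

Capital per effective worker breaks even when investment replaces (n + g + δ)·k; here n + g + δ = 0.102.
Golden rule sets MPK = n+g+δ: 0.2·k^(0.2−1) = 0.102, so k_gold = (0.2/0.102)^(1/0.8) ≈ 2.3203.
y_gold = 2.3203^0.2 ≈ 1.1833.
c_gold = y_gold − (n+g+δ)·k_gold = 1.1833 − 0.102·2.3203 ≈ 0.9467.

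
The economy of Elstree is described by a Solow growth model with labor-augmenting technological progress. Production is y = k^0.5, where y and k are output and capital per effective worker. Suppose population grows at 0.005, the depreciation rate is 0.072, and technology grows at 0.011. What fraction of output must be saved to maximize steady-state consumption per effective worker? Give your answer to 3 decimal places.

s_gold = 0.500

Break-even investment rate: n + g + δ = 0.005 + 0.011 + 0.072 = 0.088.
At the golden rule MPK = n+g+δ, and in any Cobb-Douglas steady state s = (n+g+δ)·k/y = MPK·k/y = capital's share 0.5.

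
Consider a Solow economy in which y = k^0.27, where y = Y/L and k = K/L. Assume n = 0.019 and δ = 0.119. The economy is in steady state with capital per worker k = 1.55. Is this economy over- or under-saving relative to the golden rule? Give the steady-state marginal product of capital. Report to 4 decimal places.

under-saving; MPK ≈ 0.1961

Capital per worker breaks even when investment replaces (n + δ)·k; here n + δ = 0.138.
MPK = 0.27·k^(0.27−1) = 0.27·1.55^(-0.73) ≈ 0.1961.
MPK > 0.138, so the economy is dynamically efficient (under-saving).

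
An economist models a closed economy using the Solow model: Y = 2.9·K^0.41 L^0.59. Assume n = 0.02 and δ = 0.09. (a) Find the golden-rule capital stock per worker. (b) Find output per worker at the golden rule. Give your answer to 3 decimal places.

(a) k_gold ≈ 56.518; (b) y_gold ≈ 15.163

The effective depreciation rate is n + δ = 0.02 + 0.09 = 0.11.
At the golden rule the marginal product of capital equals n+δ: 0.41·2.9·k^(0.41−1) = 0.11. Solving, k_gold = (0.41·2.9/0.11)^(1/0.59) ≈ 56.5178.
y_gold = 2.9·56.5178^0.41 ≈ 15.1633.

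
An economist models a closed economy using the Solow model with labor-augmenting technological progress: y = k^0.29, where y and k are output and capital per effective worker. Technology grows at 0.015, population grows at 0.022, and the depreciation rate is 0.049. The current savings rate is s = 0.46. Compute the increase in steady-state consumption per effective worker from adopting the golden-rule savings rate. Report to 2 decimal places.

Capital per effective worker breaks even when investment replaces (n + g + δ)·k; here n + g + δ = 0.086.
Current steady state (s = 0.46): k* = (0.46/0.086)^(1/0.71) ≈ 10.6101, y* = 10.6101^0.29 ≈ 1.9836, c* = (1−0.46)·1.9836 ≈ 1.0712.
Maximizing c = f(k) − (n+g+δ)·k gives f'(k) = n+g+δ, i.e. 0.29·k^(0.29−1) = 0.086, so k_gold = (0.29/0.086)^(1/0.71) ≈ 5.5401.
y_gold = 5.5401^0.29 ≈ 1.6429, c_gold = y_gold − 0.086·k_gold ≈ 1.1665.
Gain: Δc = 1.1665 − 1.0712 ≈ 0.0953.

Δc ≈ 0.10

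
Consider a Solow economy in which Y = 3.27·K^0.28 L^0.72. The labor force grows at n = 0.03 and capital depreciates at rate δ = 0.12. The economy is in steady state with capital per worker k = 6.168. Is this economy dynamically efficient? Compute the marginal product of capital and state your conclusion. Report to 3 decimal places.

Capital per worker breaks even when investment replaces (n + δ)·k; here n + δ = 0.15.
MPK = 0.28·3.27·k^(0.28−1) = 0.28·3.27·6.168^(-0.72) ≈ 0.2471.
MPK > 0.15, so the economy is dynamically efficient (under-saving).

dynamically efficient; MPK ≈ 0.247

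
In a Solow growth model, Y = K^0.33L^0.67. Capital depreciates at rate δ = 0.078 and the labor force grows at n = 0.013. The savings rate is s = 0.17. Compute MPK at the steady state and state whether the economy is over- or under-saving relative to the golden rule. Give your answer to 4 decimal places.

n + δ = 0.013 + 0.078 = 0.091.
Steady-state k*: s·k^0.33 = 0.091·k gives k* = (0.17/0.091)^(1/0.67) ≈ 2.5415.
MPK = 0.33·2.5415^(-0.67) ≈ 0.1766.
MPK > n+δ = 0.091, so the economy is dynamically efficient (under-saving).

under-saving; MPK ≈ 0.1766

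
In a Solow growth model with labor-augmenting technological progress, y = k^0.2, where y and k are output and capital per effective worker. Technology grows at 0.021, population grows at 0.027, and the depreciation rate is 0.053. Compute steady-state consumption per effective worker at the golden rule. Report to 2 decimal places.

c_gold ≈ 0.95

n + g + δ = 0.027 + 0.021 + 0.053 = 0.101.
Setting f'(k) = n+g+δ gives 0.2·k^(0.2−1) = 0.101, hence k_gold = (0.2/0.101)^(1/0.8) ≈ 2.3490.
y_gold = 2.3490^0.2 ≈ 1.1863.
c_gold = y_gold − (n+g+δ)·k_gold = 1.1863 − 0.101·2.3490 ≈ 0.9490.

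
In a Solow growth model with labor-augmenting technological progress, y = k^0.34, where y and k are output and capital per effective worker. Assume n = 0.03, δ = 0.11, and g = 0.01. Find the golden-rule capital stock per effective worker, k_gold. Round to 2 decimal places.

k_gold ≈ 3.46

The effective depreciation rate is n + g + δ = 0.03 + 0.01 + 0.11 = 0.15.
Maximizing c = f(k) − (n+g+δ)·k gives f'(k) = n+g+δ, i.e. 0.34·k^(0.34−1) = 0.15, so k_gold = (0.34/0.15)^(1/0.66) ≈ 3.4551.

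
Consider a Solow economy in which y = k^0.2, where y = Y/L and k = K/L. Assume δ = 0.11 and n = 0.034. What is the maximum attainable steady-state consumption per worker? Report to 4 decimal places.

The effective depreciation rate is n + δ = 0.034 + 0.11 = 0.144.
Setting f'(k) = n+δ gives 0.2·k^(0.2−1) = 0.144, hence k_gold = (0.2/0.144)^(1/0.8) ≈ 1.5078.
y_gold = 1.5078^0.2 ≈ 1.0856.
c_gold = y_gold − (n+δ)·k_gold = 1.0856 − 0.144·1.5078 ≈ 0.8685.

c_gold ≈ 0.8685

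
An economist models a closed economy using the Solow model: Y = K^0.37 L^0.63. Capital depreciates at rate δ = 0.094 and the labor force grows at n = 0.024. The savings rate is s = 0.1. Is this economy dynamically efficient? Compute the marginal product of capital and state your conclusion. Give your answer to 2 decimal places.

dynamically efficient; MPK ≈ 0.44

Capital per worker breaks even when investment replaces (n + δ)·k; here n + δ = 0.118.
Steady-state k*: s·k^0.37 = 0.118·k gives k* = (0.1/0.118)^(1/0.63) ≈ 0.7690.
MPK = 0.37·0.7690^(-0.63) ≈ 0.4366.
MPK > n+δ = 0.118, so the economy is dynamically efficient (under-saving).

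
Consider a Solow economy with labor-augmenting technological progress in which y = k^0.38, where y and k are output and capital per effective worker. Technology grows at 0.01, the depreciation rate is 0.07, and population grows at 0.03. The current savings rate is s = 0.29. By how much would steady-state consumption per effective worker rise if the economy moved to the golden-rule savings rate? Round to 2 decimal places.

Δc ≈ 0.04

Break-even investment rate: n + g + δ = 0.03 + 0.01 + 0.07 = 0.11.
Current steady state (s = 0.29): k* = (0.29/0.11)^(1/0.62) ≈ 4.7757, y* = 4.7757^0.38 ≈ 1.8115, c* = (1−0.29)·1.8115 ≈ 1.2862.
At the golden rule the marginal product of capital equals n+g+δ: 0.38·k^(0.38−1) = 0.11. Solving, k_gold = (0.38/0.11)^(1/0.62) ≈ 7.3854.
y_gold = 7.3854^0.38 ≈ 2.1379, c_gold = y_gold − 0.11·k_gold ≈ 1.3255.
Gain: Δc = 1.3255 − 1.2862 ≈ 0.0393.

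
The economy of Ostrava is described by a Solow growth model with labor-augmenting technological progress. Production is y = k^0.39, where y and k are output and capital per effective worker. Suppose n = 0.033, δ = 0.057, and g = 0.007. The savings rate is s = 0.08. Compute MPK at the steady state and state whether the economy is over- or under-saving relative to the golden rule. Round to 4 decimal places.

Break-even investment rate: n + g + δ = 0.033 + 0.007 + 0.057 = 0.097.
Steady-state k*: s·k^0.39 = 0.097·k gives k* = (0.08/0.097)^(1/0.61) ≈ 0.7291.
MPK = 0.39·0.7291^(-0.61) ≈ 0.4729.
MPK > n+g+δ = 0.097, so the economy is dynamically efficient (under-saving).

under-saving; MPK ≈ 0.4729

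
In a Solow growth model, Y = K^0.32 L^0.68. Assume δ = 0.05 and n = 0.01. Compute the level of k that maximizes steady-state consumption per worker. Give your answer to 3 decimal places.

k_gold ≈ 11.725

Break-even investment rate: n + δ = 0.01 + 0.05 = 0.06.
Maximizing c = f(k) − (n+δ)·k gives f'(k) = n+δ, i.e. 0.32·k^(0.32−1) = 0.06, so k_gold = (0.32/0.06)^(1/0.68) ≈ 11.7251.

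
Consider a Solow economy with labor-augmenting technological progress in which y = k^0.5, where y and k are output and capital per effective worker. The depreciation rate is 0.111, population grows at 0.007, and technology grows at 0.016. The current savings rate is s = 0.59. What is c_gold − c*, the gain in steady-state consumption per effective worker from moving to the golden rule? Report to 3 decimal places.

n + g + δ = 0.007 + 0.016 + 0.111 = 0.134.
Current steady state (s = 0.59): k* = (0.59/0.134)^(1/0.5) ≈ 19.3863, y* = 19.3863^0.5 ≈ 4.4030, c* = (1−0.59)·4.4030 ≈ 1.8052.
At the golden rule the marginal product of capital equals n+g+δ: 0.5·k^(0.5−1) = 0.134. Solving, k_gold = (0.5/0.134)^(1/0.5) ≈ 13.9229.
y_gold = 13.9229^0.5 ≈ 3.7313, c_gold = y_gold − 0.134·k_gold ≈ 1.8657.
Gain: Δc = 1.8657 − 1.8052 ≈ 0.0604.

Δc ≈ 0.060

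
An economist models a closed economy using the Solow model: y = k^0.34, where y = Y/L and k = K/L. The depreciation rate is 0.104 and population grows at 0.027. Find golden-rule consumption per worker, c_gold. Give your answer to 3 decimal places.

Capital per worker breaks even when investment replaces (n + δ)·k; here n + δ = 0.131.
At the golden rule the marginal product of capital equals n+δ: 0.34·k^(0.34−1) = 0.131. Solving, k_gold = (0.34/0.131)^(1/0.66) ≈ 4.2422.
y_gold = 4.2422^0.34 ≈ 1.6345.
c_gold = y_gold − (n+δ)·k_gold = 1.6345 − 0.131·4.2422 ≈ 1.0788.

c_gold ≈ 1.079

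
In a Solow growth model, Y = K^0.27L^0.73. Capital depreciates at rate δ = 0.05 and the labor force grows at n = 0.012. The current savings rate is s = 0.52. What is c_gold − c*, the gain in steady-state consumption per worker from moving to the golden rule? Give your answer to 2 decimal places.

The effective depreciation rate is n + δ = 0.012 + 0.05 = 0.062.
Current steady state (s = 0.52): k* = (0.52/0.062)^(1/0.73) ≈ 18.4171, y* = 18.4171^0.27 ≈ 2.1959, c* = (1−0.52)·2.1959 ≈ 1.0540.
Golden rule sets MPK = n+δ: 0.27·k^(0.27−1) = 0.062, so k_gold = (0.27/0.062)^(1/0.73) ≈ 7.5042.
y_gold = 7.5042^0.27 ≈ 1.7232, c_gold = y_gold − 0.062·k_gold ≈ 1.2579.
Gain: Δc = 1.2579 − 1.0540 ≈ 0.2039.

Δc ≈ 0.20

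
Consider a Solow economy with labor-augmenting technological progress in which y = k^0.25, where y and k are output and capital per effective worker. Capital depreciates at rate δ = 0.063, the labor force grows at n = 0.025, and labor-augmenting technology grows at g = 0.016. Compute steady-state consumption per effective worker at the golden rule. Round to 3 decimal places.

c_gold ≈ 1.005

n + g + δ = 0.025 + 0.016 + 0.063 = 0.104.
Maximizing c = f(k) − (n+g+δ)·k gives f'(k) = n+g+δ, i.e. 0.25·k^(0.25−1) = 0.104, so k_gold = (0.25/0.104)^(1/0.75) ≈ 3.2201.
y_gold = 3.2201^0.25 ≈ 1.3396.
c_gold = y_gold − (n+g+δ)·k_gold = 1.3396 − 0.104·3.2201 ≈ 1.0047.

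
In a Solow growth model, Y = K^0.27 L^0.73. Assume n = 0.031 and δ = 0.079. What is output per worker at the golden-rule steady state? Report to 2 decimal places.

y_gold ≈ 1.39

n + δ = 0.031 + 0.079 = 0.11.
At the golden rule the marginal product of capital equals n+δ: 0.27·k^(0.27−1) = 0.11. Solving, k_gold = (0.27/0.11)^(1/0.73) ≈ 3.4214.
Output: y_gold = k_gold^0.27 = 3.4214^0.27 ≈ 1.3939.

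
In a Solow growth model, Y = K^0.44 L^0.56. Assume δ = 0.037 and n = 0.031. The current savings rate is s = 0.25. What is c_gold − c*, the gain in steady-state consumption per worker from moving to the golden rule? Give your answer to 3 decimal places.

Δc ≈ 0.343

Capital per worker breaks even when investment replaces (n + δ)·k; here n + δ = 0.068.
Current steady state (s = 0.25): k* = (0.25/0.068)^(1/0.56) ≈ 10.2258, y* = 10.2258^0.44 ≈ 2.7814, c* = (1−0.25)·2.7814 ≈ 2.0861.
At the golden rule the marginal product of capital equals n+δ: 0.44·k^(0.44−1) = 0.068. Solving, k_gold = (0.44/0.068)^(1/0.56) ≈ 28.0617.
y_gold = 28.0617^0.44 ≈ 4.3368, c_gold = y_gold − 0.068·k_gold ≈ 2.4286.
Gain: Δc = 2.4286 − 2.0861 ≈ 0.3425.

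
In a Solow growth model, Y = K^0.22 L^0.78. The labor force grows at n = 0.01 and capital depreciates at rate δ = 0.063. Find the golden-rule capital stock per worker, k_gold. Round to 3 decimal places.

Capital per worker breaks even when investment replaces (n + δ)·k; here n + δ = 0.073.
Maximizing c = f(k) − (n+δ)·k gives f'(k) = n+δ, i.e. 0.22·k^(0.22−1) = 0.073, so k_gold = (0.22/0.073)^(1/0.78) ≈ 4.1137.

k_gold ≈ 4.114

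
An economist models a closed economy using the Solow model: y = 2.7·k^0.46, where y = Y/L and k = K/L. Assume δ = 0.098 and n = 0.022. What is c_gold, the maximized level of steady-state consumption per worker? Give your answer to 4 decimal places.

n + δ = 0.022 + 0.098 = 0.12.
At the golden rule the marginal product of capital equals n+δ: 0.46·2.7·k^(0.46−1) = 0.12. Solving, k_gold = (0.46·2.7/0.12)^(1/0.54) ≈ 75.7738.
y_gold = 2.7·75.7738^0.46 ≈ 19.7671.
c_gold = y_gold − (n+δ)·k_gold = 19.7671 − 0.12·75.7738 ≈ 10.6742.

c_gold ≈ 10.6742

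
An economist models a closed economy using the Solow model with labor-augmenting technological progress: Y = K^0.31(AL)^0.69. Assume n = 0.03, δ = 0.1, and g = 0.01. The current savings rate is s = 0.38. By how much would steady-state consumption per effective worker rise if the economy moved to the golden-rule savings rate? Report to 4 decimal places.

Δc ≈ 0.0152

Capital per effective worker breaks even when investment replaces (n + g + δ)·k; here n + g + δ = 0.14.
Current steady state (s = 0.38): k* = (0.38/0.14)^(1/0.69) ≈ 4.2510, y* = 4.2510^0.31 ≈ 1.5661, c* = (1−0.38)·1.5661 ≈ 0.9710.
At the golden rule the marginal product of capital equals n+g+δ: 0.31·k^(0.31−1) = 0.14. Solving, k_gold = (0.31/0.14)^(1/0.69) ≈ 3.1647.
y_gold = 3.1647^0.31 ≈ 1.4292, c_gold = y_gold − 0.14·k_gold ≈ 0.9862.
Gain: Δc = 0.9862 − 0.9710 ≈ 0.0152.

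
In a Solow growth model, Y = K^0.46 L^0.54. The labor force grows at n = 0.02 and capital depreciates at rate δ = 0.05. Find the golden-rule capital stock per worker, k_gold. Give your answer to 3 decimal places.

Capital per worker breaks even when investment replaces (n + δ)·k; here n + δ = 0.07.
At the golden rule the marginal product of capital equals n+δ: 0.46·k^(0.46−1) = 0.07. Solving, k_gold = (0.46/0.07)^(1/0.54) ≈ 32.6727.

k_gold ≈ 32.673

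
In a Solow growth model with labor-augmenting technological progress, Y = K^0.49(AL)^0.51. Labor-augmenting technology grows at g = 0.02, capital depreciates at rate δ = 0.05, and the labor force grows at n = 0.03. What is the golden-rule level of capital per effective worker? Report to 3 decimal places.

k_gold ≈ 22.559

Capital per effective worker breaks even when investment replaces (n + g + δ)·k; here n + g + δ = 0.1.
Maximizing c = f(k) − (n+g+δ)·k gives f'(k) = n+g+δ, i.e. 0.49·k^(0.49−1) = 0.1, so k_gold = (0.49/0.1)^(1/0.51) ≈ 22.5593.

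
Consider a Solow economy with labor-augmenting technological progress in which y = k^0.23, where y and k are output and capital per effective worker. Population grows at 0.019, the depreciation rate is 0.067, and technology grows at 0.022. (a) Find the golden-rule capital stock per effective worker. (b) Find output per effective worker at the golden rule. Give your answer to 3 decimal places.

(a) k_gold ≈ 2.669; (b) y_gold ≈ 1.253

The effective depreciation rate is n + g + δ = 0.019 + 0.022 + 0.067 = 0.108.
Golden rule sets MPK = n+g+δ: 0.23·k^(0.23−1) = 0.108, so k_gold = (0.23/0.108)^(1/0.77) ≈ 2.6691.
y_gold = 2.6691^0.23 ≈ 1.2533.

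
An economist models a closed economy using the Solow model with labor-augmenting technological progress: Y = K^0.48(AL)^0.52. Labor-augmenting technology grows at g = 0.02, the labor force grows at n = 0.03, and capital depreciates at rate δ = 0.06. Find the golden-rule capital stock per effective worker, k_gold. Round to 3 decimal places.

The effective depreciation rate is n + g + δ = 0.03 + 0.02 + 0.06 = 0.11.
Maximizing c = f(k) − (n+g+δ)·k gives f'(k) = n+g+δ, i.e. 0.48·k^(0.48−1) = 0.11, so k_gold = (0.48/0.11)^(1/0.52) ≈ 17.0011.

k_gold ≈ 17.001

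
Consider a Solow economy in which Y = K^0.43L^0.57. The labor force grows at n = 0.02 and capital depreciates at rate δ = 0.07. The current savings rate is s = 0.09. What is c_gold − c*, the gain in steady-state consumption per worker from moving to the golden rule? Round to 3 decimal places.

Δc ≈ 0.945

Break-even investment rate: n + δ = 0.02 + 0.07 = 0.09.
Current steady state (s = 0.09): k* = (0.09/0.09)^(1/0.57) ≈ 1.0000, y* = 1.0000^0.43 ≈ 1.0000, c* = (1−0.09)·1.0000 ≈ 0.9100.
Setting f'(k) = n+δ gives 0.43·k^(0.43−1) = 0.09, hence k_gold = (0.43/0.09)^(1/0.57) ≈ 15.5462.
y_gold = 15.5462^0.43 ≈ 3.2539, c_gold = y_gold − 0.09·k_gold ≈ 1.8547.
Gain: Δc = 1.8547 − 0.9100 ≈ 0.9447.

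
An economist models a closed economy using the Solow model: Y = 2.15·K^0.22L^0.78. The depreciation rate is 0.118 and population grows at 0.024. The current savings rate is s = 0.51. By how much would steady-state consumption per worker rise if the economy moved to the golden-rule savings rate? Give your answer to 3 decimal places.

Δc ≈ 0.480

Capital per worker breaks even when investment replaces (n + δ)·k; here n + δ = 0.142.
Current steady state (s = 0.51): k* = (0.51·2.15/0.142)^(1/0.78) ≈ 13.7437, y* = 2.15·13.7437^0.22 ≈ 3.8267, c* = (1−0.51)·3.8267 ≈ 1.8751.
Setting f'(k) = n+δ gives 0.22·2.15·k^(0.22−1) = 0.142, hence k_gold = (0.22·2.15/0.142)^(1/0.78) ≈ 4.6770.
y_gold = 2.15·4.6770^0.22 ≈ 3.0188, c_gold = y_gold − 0.142·k_gold ≈ 2.3546.
Gain: Δc = 2.3546 − 1.8751 ≈ 0.4796.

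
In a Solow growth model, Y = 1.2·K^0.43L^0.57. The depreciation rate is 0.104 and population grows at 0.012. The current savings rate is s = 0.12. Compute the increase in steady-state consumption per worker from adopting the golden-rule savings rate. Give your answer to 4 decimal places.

Δc ≈ 0.8657

n + δ = 0.012 + 0.104 = 0.116.
Current steady state (s = 0.12): k* = (0.12·1.2/0.116)^(1/0.57) ≈ 1.4613, y* = 1.2·1.4613^0.43 ≈ 1.4126, c* = (1−0.12)·1.4126 ≈ 1.2431.
Setting f'(k) = n+δ gives 0.43·1.2·k^(0.43−1) = 0.116, hence k_gold = (0.43·1.2/0.116)^(1/0.57) ≈ 13.7145.
y_gold = 1.2·13.7145^0.43 ≈ 3.6997, c_gold = y_gold − 0.116·k_gold ≈ 2.1088.
Gain: Δc = 2.1088 − 1.2431 ≈ 0.8657.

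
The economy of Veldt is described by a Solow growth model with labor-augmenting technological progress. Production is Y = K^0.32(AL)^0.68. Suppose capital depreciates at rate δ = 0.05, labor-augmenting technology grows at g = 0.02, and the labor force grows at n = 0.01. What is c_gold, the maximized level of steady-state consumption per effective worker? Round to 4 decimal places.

n + g + δ = 0.01 + 0.02 + 0.05 = 0.08.
At the golden rule the marginal product of capital equals n+g+δ: 0.32·k^(0.32−1) = 0.08. Solving, k_gold = (0.32/0.08)^(1/0.68) ≈ 7.6804.
y_gold = 7.6804^0.32 ≈ 1.9201.
c_gold = y_gold − (n+g+δ)·k_gold = 1.9201 − 0.08·7.6804 ≈ 1.3057.

c_gold ≈ 1.3057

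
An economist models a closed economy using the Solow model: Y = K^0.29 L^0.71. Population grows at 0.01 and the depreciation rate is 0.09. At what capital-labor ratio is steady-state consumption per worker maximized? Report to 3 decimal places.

k_gold ≈ 4.480

Capital per worker breaks even when investment replaces (n + δ)·k; here n + δ = 0.1.
Maximizing c = f(k) − (n+δ)·k gives f'(k) = n+δ, i.e. 0.29·k^(0.29−1) = 0.1, so k_gold = (0.29/0.1)^(1/0.71) ≈ 4.4799.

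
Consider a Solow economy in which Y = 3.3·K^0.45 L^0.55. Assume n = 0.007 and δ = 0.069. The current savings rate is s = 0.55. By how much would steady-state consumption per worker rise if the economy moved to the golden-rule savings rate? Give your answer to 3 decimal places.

Δc ≈ 0.740

Capital per worker breaks even when investment replaces (n + δ)·k; here n + δ = 0.076.
Current steady state (s = 0.55): k* = (0.55·3.3/0.076)^(1/0.55) ≈ 320.3090, y* = 3.3·320.3090^0.45 ≈ 44.2609, c* = (1−0.55)·44.2609 ≈ 19.9174.
Maximizing c = f(k) − (n+δ)·k gives f'(k) = n+δ, i.e. 0.45·3.3·k^(0.45−1) = 0.076, so k_gold = (0.45·3.3/0.076)^(1/0.55) ≈ 222.3895.
y_gold = 3.3·222.3895^0.45 ≈ 37.5591, c_gold = y_gold − 0.076·k_gold ≈ 20.6575.
Gain: Δc = 20.6575 − 19.9174 ≈ 0.7401.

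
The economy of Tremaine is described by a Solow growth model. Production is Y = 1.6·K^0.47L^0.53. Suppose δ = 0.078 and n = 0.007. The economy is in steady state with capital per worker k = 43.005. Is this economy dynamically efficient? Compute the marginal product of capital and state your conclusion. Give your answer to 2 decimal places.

The effective depreciation rate is n + δ = 0.007 + 0.078 = 0.085.
MPK = 0.47·1.6·k^(0.47−1) = 0.47·1.6·43.005^(-0.53) ≈ 0.1024.
MPK > 0.085, so the economy is dynamically efficient (under-saving).

dynamically efficient; MPK ≈ 0.10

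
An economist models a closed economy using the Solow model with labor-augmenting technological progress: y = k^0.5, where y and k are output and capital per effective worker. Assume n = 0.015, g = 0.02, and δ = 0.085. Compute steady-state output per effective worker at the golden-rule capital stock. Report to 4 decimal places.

Break-even investment rate: n + g + δ = 0.015 + 0.02 + 0.085 = 0.12.
At the golden rule the marginal product of capital equals n+g+δ: 0.5·k^(0.5−1) = 0.12. Solving, k_gold = (0.5/0.12)^(1/0.5) ≈ 17.3611.
Output: y_gold = k_gold^0.5 = 17.3611^0.5 ≈ 4.1667.

y_gold ≈ 4.1667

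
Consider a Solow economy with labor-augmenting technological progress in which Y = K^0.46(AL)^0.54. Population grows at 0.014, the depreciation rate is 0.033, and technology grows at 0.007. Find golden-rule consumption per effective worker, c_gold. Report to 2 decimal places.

n + g + δ = 0.014 + 0.007 + 0.033 = 0.054.
Golden rule sets MPK = n+g+δ: 0.46·k^(0.46−1) = 0.054, so k_gold = (0.46/0.054)^(1/0.54) ≈ 52.8319.
y_gold = 52.8319^0.46 ≈ 6.2020.
c_gold = y_gold − (n+g+δ)·k_gold = 6.2020 − 0.054·52.8319 ≈ 3.3491.

c_gold ≈ 3.35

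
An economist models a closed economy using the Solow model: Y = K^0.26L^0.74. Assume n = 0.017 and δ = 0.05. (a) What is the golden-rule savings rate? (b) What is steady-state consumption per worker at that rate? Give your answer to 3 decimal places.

Capital per worker breaks even when investment replaces (n + δ)·k; here n + δ = 0.067.
For Cobb-Douglas, s_gold equals capital's share: s_gold = 0.26.
Maximizing c = f(k) − (n+δ)·k gives f'(k) = n+δ, i.e. 0.26·k^(0.26−1) = 0.067, so k_gold = (0.26/0.067)^(1/0.74) ≈ 6.2490.
y_gold = 6.2490^0.26 ≈ 1.6103; c_gold = (1−0.26)·y_gold ≈ 1.1916.

(a) s_gold = 0.260; (b) c_gold ≈ 1.192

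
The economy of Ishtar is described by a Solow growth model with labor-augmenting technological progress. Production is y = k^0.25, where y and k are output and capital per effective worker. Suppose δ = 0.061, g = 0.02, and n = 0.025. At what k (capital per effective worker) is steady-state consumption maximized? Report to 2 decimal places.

n + g + δ = 0.025 + 0.02 + 0.061 = 0.106.
At the golden rule the marginal product of capital equals n+g+δ: 0.25·k^(0.25−1) = 0.106. Solving, k_gold = (0.25/0.106)^(1/0.75) ≈ 3.1394.

k_gold ≈ 3.14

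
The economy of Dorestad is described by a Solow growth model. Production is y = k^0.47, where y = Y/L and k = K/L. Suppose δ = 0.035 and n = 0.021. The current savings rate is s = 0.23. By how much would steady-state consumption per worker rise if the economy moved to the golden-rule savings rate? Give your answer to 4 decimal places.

Δc ≈ 0.8011

The effective depreciation rate is n + δ = 0.021 + 0.035 = 0.056.
Current steady state (s = 0.23): k* = (0.23/0.056)^(1/0.53) ≈ 14.3755, y* = 14.3755^0.47 ≈ 3.5001, c* = (1−0.23)·3.5001 ≈ 2.6951.
Setting f'(k) = n+δ gives 0.47·k^(0.47−1) = 0.056, hence k_gold = (0.47/0.056)^(1/0.53) ≈ 55.3638.
y_gold = 55.3638^0.47 ≈ 6.5965, c_gold = y_gold − 0.056·k_gold ≈ 3.4962.
Gain: Δc = 3.4962 − 2.6951 ≈ 0.8011.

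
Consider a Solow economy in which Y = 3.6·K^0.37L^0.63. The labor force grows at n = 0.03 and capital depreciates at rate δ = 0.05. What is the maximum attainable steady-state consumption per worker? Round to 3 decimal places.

c_gold ≈ 11.830

n + δ = 0.03 + 0.05 = 0.08.
Setting f'(k) = n+δ gives 0.37·3.6·k^(0.37−1) = 0.08, hence k_gold = (0.37·3.6/0.08)^(1/0.63) ≈ 86.8466.
y_gold = 3.6·86.8466^0.37 ≈ 18.7776.
c_gold = y_gold − (n+δ)·k_gold = 18.7776 − 0.08·86.8466 ≈ 11.8299.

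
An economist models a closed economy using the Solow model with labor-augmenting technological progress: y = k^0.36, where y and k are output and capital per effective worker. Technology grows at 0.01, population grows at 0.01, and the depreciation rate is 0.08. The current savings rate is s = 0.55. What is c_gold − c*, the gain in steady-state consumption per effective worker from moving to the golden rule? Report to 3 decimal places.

The effective depreciation rate is n + g + δ = 0.01 + 0.01 + 0.08 = 0.1.
Current steady state (s = 0.55): k* = (0.55/0.1)^(1/0.64) ≈ 14.3488, y* = 14.3488^0.36 ≈ 2.6089, c* = (1−0.55)·2.6089 ≈ 1.1740.
At the golden rule the marginal product of capital equals n+g+δ: 0.36·k^(0.36−1) = 0.1. Solving, k_gold = (0.36/0.1)^(1/0.64) ≈ 7.3998.
y_gold = 7.3998^0.36 ≈ 2.0555, c_gold = y_gold − 0.1·k_gold ≈ 1.3155.
Gain: Δc = 1.3155 − 1.1740 ≈ 0.1415.

Δc ≈ 0.142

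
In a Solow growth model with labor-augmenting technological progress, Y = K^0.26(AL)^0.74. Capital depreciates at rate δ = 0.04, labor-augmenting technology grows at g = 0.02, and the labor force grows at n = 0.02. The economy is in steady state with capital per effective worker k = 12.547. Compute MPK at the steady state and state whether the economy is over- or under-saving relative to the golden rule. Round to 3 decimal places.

over-saving; MPK ≈ 0.040

Capital per effective worker breaks even when investment replaces (n + g + δ)·k; here n + g + δ = 0.08.
MPK = 0.26·k^(0.26−1) = 0.26·12.547^(-0.74) ≈ 0.0400.
MPK < 0.08, so the economy is dynamically inefficient (over-saving).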